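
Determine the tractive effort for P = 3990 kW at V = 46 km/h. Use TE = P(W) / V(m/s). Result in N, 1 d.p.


Convert: P = 3990 kW = 3990000 W
V = 46 / 3.6 = 12.7778 m/s
TE = 3990000 / 12.7778
TE = 312260.9 N

312260.9


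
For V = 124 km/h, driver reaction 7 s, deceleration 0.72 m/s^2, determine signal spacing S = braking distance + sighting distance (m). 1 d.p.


V = 124 / 3.6 = 34.4444 m/s
Braking distance = 34.4444^2 / (2*0.72) = 823.9026 m
Sighting distance = 34.4444 * 7 = 241.1111 m
S = 823.9026 + 241.1111 = 1065.0 m

1065.0


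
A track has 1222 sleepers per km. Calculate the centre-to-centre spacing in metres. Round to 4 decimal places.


Spacing = 1000 m / number of sleepers
Spacing = 1000 / 1222
Spacing = 0.8183 m

0.8183


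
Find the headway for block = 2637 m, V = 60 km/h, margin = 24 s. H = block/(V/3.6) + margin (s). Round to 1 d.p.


V = 60 / 3.6 = 16.6667 m/s
Block traversal time = 2637 / 16.6667 = 158.22 s
Headway = 158.22 + 24
Headway = 182.2 s

182.2


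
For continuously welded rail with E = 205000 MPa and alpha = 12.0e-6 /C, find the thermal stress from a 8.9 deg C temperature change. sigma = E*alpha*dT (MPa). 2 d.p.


sigma = E * alpha * dT
sigma = 205000 * 12.0e-6 * 8.9
sigma = 2.46 * 8.9
sigma = 21.89 MPa

21.89


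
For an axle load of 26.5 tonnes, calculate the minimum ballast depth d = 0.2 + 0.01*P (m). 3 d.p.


d = 0.2 + 0.01 * 26.5
d = 0.2 + 0.265
d = 0.465 m

0.465


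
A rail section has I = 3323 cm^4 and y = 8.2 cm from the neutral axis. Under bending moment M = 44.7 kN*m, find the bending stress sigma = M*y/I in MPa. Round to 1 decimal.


Convert units:
M = 44.7 kN*m = 44700000 N*mm
y = 8.2 cm = 82 mm
I = 3323 cm^4 = 33230000 mm^4
sigma = 44700000 * 82 / 33230000
sigma = 110.3 MPa

110.3


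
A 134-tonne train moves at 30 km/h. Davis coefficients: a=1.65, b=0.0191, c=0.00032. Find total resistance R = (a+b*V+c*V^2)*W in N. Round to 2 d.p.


b*V = 0.0191 * 30 = 0.573
c*V^2 = 0.00032 * 900 = 0.288
R_per_t = 1.65 + 0.573 + 0.288 = 2.511 N/t
R_total = 2.511 * 134 = 336.47 N

336.47


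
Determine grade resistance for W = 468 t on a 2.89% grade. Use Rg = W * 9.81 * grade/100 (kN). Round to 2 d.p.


Rg = W * 9.81 * grade / 100
Rg = 468 * 9.81 * 2.89 / 100
Rg = 4591.08 * 0.0289
Rg = 132.68 kN

132.68


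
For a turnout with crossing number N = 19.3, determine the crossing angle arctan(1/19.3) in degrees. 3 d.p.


1/N = 1/19.3 = 0.051813
angle = arctan(0.051813) = 0.051767 rad
angle = 0.051767 * 180/pi = 2.966 degrees

2.966


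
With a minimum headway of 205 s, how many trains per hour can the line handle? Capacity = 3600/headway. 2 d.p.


Capacity = 3600 / headway
Capacity = 3600 / 205
Capacity = 17.56 trains/hour

17.56


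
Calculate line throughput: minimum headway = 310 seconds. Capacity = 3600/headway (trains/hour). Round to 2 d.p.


Capacity = 3600 / headway
Capacity = 3600 / 310
Capacity = 11.61 trains/hour

11.61


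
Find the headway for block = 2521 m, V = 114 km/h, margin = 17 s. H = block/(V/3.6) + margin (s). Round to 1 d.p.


V = 114 / 3.6 = 31.6667 m/s
Block traversal time = 2521 / 31.6667 = 79.6105 s
Headway = 79.6105 + 17
Headway = 96.6 s

96.6


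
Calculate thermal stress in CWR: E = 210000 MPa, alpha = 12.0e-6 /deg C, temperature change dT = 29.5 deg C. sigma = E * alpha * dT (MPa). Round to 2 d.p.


sigma = E * alpha * dT
sigma = 210000 * 12.0e-6 * 29.5
sigma = 2.52 * 29.5
sigma = 74.34 MPa

74.34


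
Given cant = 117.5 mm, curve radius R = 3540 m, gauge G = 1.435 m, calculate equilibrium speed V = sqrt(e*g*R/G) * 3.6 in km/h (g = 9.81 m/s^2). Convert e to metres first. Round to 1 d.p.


Convert cant: e = 117.5 mm = 0.1175 m
V_ms = sqrt(0.1175 * 9.81 * 3540 / 1.435)
V_ms = sqrt(2843.532753) = 53.3248 m/s
V = 53.3248 * 3.6 = 192.0 km/h

192.0


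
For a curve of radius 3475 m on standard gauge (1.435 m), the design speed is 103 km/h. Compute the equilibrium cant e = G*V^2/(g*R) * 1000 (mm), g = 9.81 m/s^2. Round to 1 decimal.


Convert speed: V = 103 / 3.6 = 28.6111 m/s
Apply formula: e = 1.435 * 28.6111^2 / (9.81 * 3475)
e = 1.435 * 818.5957 / 34089.75
e = 0.034459 m = 34.5 mm

34.5


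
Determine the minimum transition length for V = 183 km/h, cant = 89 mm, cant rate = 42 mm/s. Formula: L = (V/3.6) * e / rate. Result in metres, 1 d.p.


Convert speed: V = 183 / 3.6 = 50.8333 m/s
L = 50.8333 * 89 / 42
L = 4524.1667 / 42
L = 107.7 m

107.7


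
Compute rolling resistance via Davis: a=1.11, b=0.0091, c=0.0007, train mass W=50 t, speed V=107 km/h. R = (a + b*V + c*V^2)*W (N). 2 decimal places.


b*V = 0.0091 * 107 = 0.9737
c*V^2 = 0.0007 * 11449 = 8.0143
R_per_t = 1.11 + 0.9737 + 8.0143 = 10.098 N/t
R_total = 10.098 * 50 = 504.90 N

504.90


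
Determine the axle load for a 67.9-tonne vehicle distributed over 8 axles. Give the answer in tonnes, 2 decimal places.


Load per axle = total weight / number of axles
Load = 67.9 / 8
Load = 8.49 tonnes

8.49


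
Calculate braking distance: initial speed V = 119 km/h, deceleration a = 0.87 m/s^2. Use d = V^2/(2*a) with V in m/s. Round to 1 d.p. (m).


Convert speed: V = 119 / 3.6 = 33.0556 m/s
V^2 = 1092.6698
d = 1092.6698 / (2 * 0.87)
d = 1092.6698 / 1.74
d = 628.0 m

628.0


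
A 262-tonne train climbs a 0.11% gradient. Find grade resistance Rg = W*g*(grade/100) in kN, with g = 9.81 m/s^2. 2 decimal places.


Rg = W * 9.81 * grade / 100
Rg = 262 * 9.81 * 0.11 / 100
Rg = 2570.22 * 0.0011
Rg = 2.83 kN

2.83


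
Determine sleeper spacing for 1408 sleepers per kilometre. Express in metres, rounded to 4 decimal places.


Spacing = 1000 m / number of sleepers
Spacing = 1000 / 1408
Spacing = 0.7102 m

0.7102


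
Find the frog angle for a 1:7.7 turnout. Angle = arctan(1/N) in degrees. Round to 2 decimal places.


1/N = 1/7.7 = 0.12987
angle = arctan(0.12987) = 0.129147 rad
angle = 0.129147 * 180/pi = 7.40 degrees

7.40


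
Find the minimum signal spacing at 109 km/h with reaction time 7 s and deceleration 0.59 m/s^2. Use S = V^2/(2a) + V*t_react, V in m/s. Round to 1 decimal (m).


V = 109 / 3.6 = 30.2778 m/s
Braking distance = 30.2778^2 / (2*0.59) = 776.9015 m
Sighting distance = 30.2778 * 7 = 211.9444 m
S = 776.9015 + 211.9444 = 988.8 m

988.8


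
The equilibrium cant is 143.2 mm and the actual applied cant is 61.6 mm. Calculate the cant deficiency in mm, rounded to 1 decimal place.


Cant deficiency = equilibrium cant - actual cant
CD = 143.2 - 61.6
CD = 81.6 mm

81.6


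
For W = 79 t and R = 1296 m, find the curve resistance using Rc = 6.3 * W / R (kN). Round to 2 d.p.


Rc = 6.3 * W / R
Rc = 6.3 * 79 / 1296
Rc = 497.7 / 1296
Rc = 0.38 kN

0.38


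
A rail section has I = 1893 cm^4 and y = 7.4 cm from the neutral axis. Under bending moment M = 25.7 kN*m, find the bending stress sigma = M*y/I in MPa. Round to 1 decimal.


Convert units:
M = 25.7 kN*m = 25700000 N*mm
y = 7.4 cm = 74 mm
I = 1893 cm^4 = 18930000 mm^4
sigma = 25700000 * 74 / 18930000
sigma = 100.5 MPa

100.5


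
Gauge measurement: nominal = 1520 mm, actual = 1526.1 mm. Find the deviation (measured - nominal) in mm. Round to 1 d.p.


Deviation = measured - nominal
Deviation = 1526.1 - 1520
Deviation = 6.1 mm

6.1


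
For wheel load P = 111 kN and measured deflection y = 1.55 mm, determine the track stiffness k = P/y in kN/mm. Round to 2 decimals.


Track stiffness k = P / y
k = 111 / 1.55
k = 71.61 kN/mm

71.61


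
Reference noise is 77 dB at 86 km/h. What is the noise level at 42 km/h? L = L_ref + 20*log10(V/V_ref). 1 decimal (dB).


V/V_ref = 42 / 86 = 0.488372
log10(0.488372) = -0.311249
20 * -0.311249 = -6.225
L = 77 + -6.225 = 70.8 dB

70.8


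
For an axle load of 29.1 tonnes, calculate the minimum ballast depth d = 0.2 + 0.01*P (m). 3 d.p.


d = 0.2 + 0.01 * 29.1
d = 0.2 + 0.291
d = 0.491 m

0.491


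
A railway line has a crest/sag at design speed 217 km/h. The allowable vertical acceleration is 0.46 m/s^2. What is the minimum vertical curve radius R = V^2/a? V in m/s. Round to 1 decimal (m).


Convert speed: V = 217 / 3.6 = 60.2778 m/s
V^2 = 3633.4105 m^2/s^2
R_v = 3633.4105 / 0.46
R_v = 7898.7 m

7898.7


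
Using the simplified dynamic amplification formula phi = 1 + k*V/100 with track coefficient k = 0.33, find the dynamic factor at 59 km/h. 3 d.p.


phi = 1 + k * V / 100
phi = 1 + 0.33 * 59 / 100
phi = 1 + 0.1947
phi = 1.195

1.195


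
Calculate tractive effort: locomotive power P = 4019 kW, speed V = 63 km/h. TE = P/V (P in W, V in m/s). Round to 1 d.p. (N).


Convert: P = 4019 kW = 4019000 W
V = 63 / 3.6 = 17.5 m/s
TE = 4019000 / 17.5
TE = 229657.1 N

229657.1


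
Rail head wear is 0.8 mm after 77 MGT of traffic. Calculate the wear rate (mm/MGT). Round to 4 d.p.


Wear rate = total wear / cumulative tonnage
Rate = 0.8 / 77
Rate = 0.0104 mm/MGT

0.0104


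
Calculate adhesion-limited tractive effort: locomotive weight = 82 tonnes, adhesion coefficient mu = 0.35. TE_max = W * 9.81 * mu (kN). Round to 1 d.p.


TE_max = W * g * mu
TE_max = 82 * 9.81 * 0.35
TE_max = 804.42 * 0.35
TE_max = 281.5 kN

281.5


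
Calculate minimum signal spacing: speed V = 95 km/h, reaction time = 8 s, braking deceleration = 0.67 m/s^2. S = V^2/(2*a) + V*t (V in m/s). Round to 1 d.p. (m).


V = 95 / 3.6 = 26.3889 m/s
Braking distance = 26.3889^2 / (2*0.67) = 519.6817 m
Sighting distance = 26.3889 * 8 = 211.1111 m
S = 519.6817 + 211.1111 = 730.8 m

730.8


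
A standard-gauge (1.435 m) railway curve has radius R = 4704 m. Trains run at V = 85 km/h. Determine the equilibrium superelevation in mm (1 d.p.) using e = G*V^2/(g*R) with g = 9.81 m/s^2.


Convert speed: V = 85 / 3.6 = 23.6111 m/s
Apply formula: e = 1.435 * 23.6111^2 / (9.81 * 4704)
e = 1.435 * 557.4846 / 46146.24
e = 0.017336 m = 17.3 mm

17.3


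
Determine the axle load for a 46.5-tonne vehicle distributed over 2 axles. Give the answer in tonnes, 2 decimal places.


Load per axle = total weight / number of axles
Load = 46.5 / 2
Load = 23.25 tonnes

23.25


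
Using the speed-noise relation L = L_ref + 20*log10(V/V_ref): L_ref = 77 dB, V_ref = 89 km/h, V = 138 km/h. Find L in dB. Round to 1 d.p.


V/V_ref = 138 / 89 = 1.550562
log10(1.550562) = 0.190489
20 * 0.190489 = 3.8098
L = 77 + 3.8098 = 80.8 dB

80.8


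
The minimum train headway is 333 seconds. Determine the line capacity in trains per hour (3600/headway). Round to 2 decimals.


Capacity = 3600 / headway
Capacity = 3600 / 333
Capacity = 10.81 trains/hour

10.81


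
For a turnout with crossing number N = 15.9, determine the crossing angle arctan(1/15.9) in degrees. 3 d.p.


1/N = 1/15.9 = 0.062893
angle = arctan(0.062893) = 0.06281 rad
angle = 0.06281 * 180/pi = 3.599 degrees

3.599


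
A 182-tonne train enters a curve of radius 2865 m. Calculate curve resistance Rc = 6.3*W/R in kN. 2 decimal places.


Rc = 6.3 * W / R
Rc = 6.3 * 182 / 2865
Rc = 1146.6 / 2865
Rc = 0.40 kN

0.40


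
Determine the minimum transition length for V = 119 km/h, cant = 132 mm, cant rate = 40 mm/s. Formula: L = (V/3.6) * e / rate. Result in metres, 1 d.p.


Convert speed: V = 119 / 3.6 = 33.0556 m/s
L = 33.0556 * 132 / 40
L = 4363.3333 / 40
L = 109.1 m

109.1


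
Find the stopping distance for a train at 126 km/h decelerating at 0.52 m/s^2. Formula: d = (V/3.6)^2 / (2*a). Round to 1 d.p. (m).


Convert speed: V = 126 / 3.6 = 35.0 m/s
V^2 = 1225.0
d = 1225.0 / (2 * 0.52)
d = 1225.0 / 1.04
d = 1177.9 m

1177.9


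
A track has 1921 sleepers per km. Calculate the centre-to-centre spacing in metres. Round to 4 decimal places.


Spacing = 1000 m / number of sleepers
Spacing = 1000 / 1921
Spacing = 0.5206 m

0.5206


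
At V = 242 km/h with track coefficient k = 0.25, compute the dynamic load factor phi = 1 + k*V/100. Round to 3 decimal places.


phi = 1 + k * V / 100
phi = 1 + 0.25 * 242 / 100
phi = 1 + 0.605
phi = 1.605

1.605


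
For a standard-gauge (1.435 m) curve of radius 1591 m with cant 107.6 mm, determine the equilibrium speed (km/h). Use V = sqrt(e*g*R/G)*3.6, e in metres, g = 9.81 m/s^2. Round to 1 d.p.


Convert cant: e = 107.6 mm = 0.1076 m
V_ms = sqrt(0.1076 * 9.81 * 1591 / 1.435)
V_ms = sqrt(1170.306339) = 34.2097 m/s
V = 34.2097 * 3.6 = 123.2 km/h

123.2


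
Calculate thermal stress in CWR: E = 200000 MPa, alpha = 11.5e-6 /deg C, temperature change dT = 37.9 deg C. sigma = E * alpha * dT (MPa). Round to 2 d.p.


sigma = E * alpha * dT
sigma = 200000 * 11.5e-6 * 37.9
sigma = 2.3 * 37.9
sigma = 87.17 MPa

87.17


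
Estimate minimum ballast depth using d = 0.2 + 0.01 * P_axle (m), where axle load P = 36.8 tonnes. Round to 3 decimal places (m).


d = 0.2 + 0.01 * 36.8
d = 0.2 + 0.368
d = 0.568 m

0.568


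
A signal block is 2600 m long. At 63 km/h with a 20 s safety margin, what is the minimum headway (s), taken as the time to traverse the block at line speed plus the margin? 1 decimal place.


V = 63 / 3.6 = 17.5 m/s
Block traversal time = 2600 / 17.5 = 148.5714 s
Headway = 148.5714 + 20
Headway = 168.6 s

168.6


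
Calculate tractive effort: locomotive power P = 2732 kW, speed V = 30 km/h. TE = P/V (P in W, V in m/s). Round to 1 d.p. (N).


Convert: P = 2732 kW = 2732000 W
V = 30 / 3.6 = 8.3333 m/s
TE = 2732000 / 8.3333
TE = 327840.0 N

327840.0


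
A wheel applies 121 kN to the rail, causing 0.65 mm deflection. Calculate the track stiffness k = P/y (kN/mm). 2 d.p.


Track stiffness k = P / y
k = 121 / 0.65
k = 186.15 kN/mm

186.15


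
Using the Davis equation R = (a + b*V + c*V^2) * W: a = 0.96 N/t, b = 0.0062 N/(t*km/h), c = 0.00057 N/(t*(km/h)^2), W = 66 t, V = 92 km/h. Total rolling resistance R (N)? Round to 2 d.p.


b*V = 0.0062 * 92 = 0.5704
c*V^2 = 0.00057 * 8464 = 4.82448
R_per_t = 0.96 + 0.5704 + 4.82448 = 6.35488 N/t
R_total = 6.35488 * 66 = 419.42 N

419.42


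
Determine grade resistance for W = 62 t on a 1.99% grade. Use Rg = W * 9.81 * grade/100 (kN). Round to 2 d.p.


Rg = W * 9.81 * grade / 100
Rg = 62 * 9.81 * 1.99 / 100
Rg = 608.22 * 0.0199
Rg = 12.10 kN

12.10


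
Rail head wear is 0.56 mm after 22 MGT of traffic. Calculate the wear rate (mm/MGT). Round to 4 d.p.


Wear rate = total wear / cumulative tonnage
Rate = 0.56 / 22
Rate = 0.0255 mm/MGT

0.0255


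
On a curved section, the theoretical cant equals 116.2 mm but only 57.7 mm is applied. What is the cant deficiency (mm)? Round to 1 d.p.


Cant deficiency = equilibrium cant - actual cant
CD = 116.2 - 57.7
CD = 58.5 mm

58.5


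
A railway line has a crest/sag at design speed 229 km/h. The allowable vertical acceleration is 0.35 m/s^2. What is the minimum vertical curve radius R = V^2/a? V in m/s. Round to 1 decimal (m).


Convert speed: V = 229 / 3.6 = 63.6111 m/s
V^2 = 4046.3735 m^2/s^2
R_v = 4046.3735 / 0.35
R_v = 11561.1 m

11561.1


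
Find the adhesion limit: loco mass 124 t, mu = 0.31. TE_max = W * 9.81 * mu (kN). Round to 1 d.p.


TE_max = W * g * mu
TE_max = 124 * 9.81 * 0.31
TE_max = 1216.44 * 0.31
TE_max = 377.1 kN

377.1


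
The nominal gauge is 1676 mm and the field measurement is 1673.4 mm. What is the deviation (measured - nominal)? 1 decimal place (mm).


Deviation = measured - nominal
Deviation = 1673.4 - 1676
Deviation = -2.6 mm

-2.6


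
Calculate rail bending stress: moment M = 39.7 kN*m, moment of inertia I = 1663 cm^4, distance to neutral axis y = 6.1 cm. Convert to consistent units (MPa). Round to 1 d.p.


Convert units:
M = 39.7 kN*m = 39700000 N*mm
y = 6.1 cm = 61 mm
I = 1663 cm^4 = 16630000 mm^4
sigma = 39700000 * 61 / 16630000
sigma = 145.6 MPa

145.6


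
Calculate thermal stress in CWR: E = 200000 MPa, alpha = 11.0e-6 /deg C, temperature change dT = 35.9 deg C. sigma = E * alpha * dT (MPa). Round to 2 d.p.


sigma = E * alpha * dT
sigma = 200000 * 11.0e-6 * 35.9
sigma = 2.2 * 35.9
sigma = 78.98 MPa

78.98


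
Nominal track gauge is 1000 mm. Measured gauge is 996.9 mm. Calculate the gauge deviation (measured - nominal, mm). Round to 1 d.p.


Deviation = measured - nominal
Deviation = 996.9 - 1000
Deviation = -3.1 mm

-3.1


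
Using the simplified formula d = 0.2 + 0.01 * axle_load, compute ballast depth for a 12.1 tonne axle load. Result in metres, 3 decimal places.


d = 0.2 + 0.01 * 12.1
d = 0.2 + 0.121
d = 0.321 m

0.321


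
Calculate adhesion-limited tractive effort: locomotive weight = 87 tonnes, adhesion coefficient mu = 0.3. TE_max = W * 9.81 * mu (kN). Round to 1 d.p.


TE_max = W * g * mu
TE_max = 87 * 9.81 * 0.3
TE_max = 853.47 * 0.3
TE_max = 256.0 kN

256.0


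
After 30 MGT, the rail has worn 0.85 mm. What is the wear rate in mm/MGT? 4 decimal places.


Wear rate = total wear / cumulative tonnage
Rate = 0.85 / 30
Rate = 0.0283 mm/MGT

0.0283


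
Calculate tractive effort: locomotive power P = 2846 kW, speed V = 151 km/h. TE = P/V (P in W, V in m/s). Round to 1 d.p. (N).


Convert: P = 2846 kW = 2846000 W
V = 151 / 3.6 = 41.9444 m/s
TE = 2846000 / 41.9444
TE = 67851.7 N

67851.7


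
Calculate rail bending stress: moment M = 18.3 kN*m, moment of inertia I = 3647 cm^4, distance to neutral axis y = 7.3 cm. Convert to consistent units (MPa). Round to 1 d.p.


Convert units:
M = 18.3 kN*m = 18300000 N*mm
y = 7.3 cm = 73 mm
I = 3647 cm^4 = 36470000 mm^4
sigma = 18300000 * 73 / 36470000
sigma = 36.6 MPa

36.6


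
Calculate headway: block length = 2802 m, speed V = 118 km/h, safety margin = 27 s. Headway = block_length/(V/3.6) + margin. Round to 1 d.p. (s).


V = 118 / 3.6 = 32.7778 m/s
Block traversal time = 2802 / 32.7778 = 85.4847 s
Headway = 85.4847 + 27
Headway = 112.5 s

112.5


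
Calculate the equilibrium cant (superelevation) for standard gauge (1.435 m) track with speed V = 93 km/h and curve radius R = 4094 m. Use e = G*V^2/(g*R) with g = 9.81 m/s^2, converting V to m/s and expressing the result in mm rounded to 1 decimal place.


Convert speed: V = 93 / 3.6 = 25.8333 m/s
Apply formula: e = 1.435 * 25.8333^2 / (9.81 * 4094)
e = 1.435 * 667.3611 / 40162.14
e = 0.023845 m = 23.8 mm

23.8


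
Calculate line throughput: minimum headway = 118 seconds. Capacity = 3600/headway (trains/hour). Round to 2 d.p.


Capacity = 3600 / headway
Capacity = 3600 / 118
Capacity = 30.51 trains/hour

30.51


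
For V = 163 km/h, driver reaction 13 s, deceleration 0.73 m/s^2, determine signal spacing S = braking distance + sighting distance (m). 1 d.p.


V = 163 / 3.6 = 45.2778 m/s
Braking distance = 45.2778^2 / (2*0.73) = 1404.1624 m
Sighting distance = 45.2778 * 13 = 588.6111 m
S = 1404.1624 + 588.6111 = 1992.8 m

1992.8


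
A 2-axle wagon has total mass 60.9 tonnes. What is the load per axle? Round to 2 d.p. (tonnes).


Load per axle = total weight / number of axles
Load = 60.9 / 2
Load = 30.45 tonnes

30.45


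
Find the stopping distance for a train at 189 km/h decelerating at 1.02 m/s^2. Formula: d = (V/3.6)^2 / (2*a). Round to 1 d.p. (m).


Convert speed: V = 189 / 3.6 = 52.5 m/s
V^2 = 2756.25
d = 2756.25 / (2 * 1.02)
d = 2756.25 / 2.04
d = 1351.1 m

1351.1


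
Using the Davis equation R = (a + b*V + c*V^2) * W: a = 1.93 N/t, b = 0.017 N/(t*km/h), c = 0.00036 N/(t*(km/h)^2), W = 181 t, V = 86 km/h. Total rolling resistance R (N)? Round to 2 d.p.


b*V = 0.017 * 86 = 1.462
c*V^2 = 0.00036 * 7396 = 2.66256
R_per_t = 1.93 + 1.462 + 2.66256 = 6.05456 N/t
R_total = 6.05456 * 181 = 1095.88 N

1095.88


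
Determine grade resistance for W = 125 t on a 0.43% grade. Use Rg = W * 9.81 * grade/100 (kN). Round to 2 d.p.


Rg = W * 9.81 * grade / 100
Rg = 125 * 9.81 * 0.43 / 100
Rg = 1226.25 * 0.0043
Rg = 5.27 kN

5.27


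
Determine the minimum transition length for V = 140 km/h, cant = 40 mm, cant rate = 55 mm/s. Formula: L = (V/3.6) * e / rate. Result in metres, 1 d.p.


Convert speed: V = 140 / 3.6 = 38.8889 m/s
L = 38.8889 * 40 / 55
L = 1555.5556 / 55
L = 28.3 m

28.3


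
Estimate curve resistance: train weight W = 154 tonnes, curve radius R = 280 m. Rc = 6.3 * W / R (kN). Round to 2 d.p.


Rc = 6.3 * W / R
Rc = 6.3 * 154 / 280
Rc = 970.2 / 280
Rc = 3.47 kN

3.47


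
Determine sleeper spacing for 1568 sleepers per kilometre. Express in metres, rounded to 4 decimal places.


Spacing = 1000 m / number of sleepers
Spacing = 1000 / 1568
Spacing = 0.6378 m

0.6378


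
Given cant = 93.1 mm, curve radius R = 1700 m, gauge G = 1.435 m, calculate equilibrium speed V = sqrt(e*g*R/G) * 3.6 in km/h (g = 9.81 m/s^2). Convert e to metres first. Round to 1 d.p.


Convert cant: e = 93.1 mm = 0.0931 m
V_ms = sqrt(0.0931 * 9.81 * 1700 / 1.435)
V_ms = sqrt(1081.97122) = 32.8933 m/s
V = 32.8933 * 3.6 = 118.4 km/h

118.4


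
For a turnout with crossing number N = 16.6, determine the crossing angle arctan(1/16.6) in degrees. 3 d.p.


1/N = 1/16.6 = 0.060241
angle = arctan(0.060241) = 0.060168 rad
angle = 0.060168 * 180/pi = 3.447 degrees

3.447


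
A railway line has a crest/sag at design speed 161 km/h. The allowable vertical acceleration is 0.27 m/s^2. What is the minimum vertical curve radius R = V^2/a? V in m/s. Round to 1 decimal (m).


Convert speed: V = 161 / 3.6 = 44.7222 m/s
V^2 = 2000.0772 m^2/s^2
R_v = 2000.0772 / 0.27
R_v = 7407.7 m

7407.7


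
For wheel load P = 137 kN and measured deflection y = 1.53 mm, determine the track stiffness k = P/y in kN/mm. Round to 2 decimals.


Track stiffness k = P / y
k = 137 / 1.53
k = 89.54 kN/mm

89.54


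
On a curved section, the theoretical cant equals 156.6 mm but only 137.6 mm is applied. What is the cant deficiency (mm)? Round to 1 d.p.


Cant deficiency = equilibrium cant - actual cant
CD = 156.6 - 137.6
CD = 19.0 mm

19.0


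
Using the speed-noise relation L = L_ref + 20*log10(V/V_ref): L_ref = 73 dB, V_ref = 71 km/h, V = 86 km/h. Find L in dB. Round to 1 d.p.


V/V_ref = 86 / 71 = 1.211268
log10(1.211268) = 0.08324
20 * 0.08324 = 1.6648
L = 73 + 1.6648 = 74.7 dB

74.7


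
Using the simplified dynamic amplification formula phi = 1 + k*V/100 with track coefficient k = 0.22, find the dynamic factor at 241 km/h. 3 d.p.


phi = 1 + k * V / 100
phi = 1 + 0.22 * 241 / 100
phi = 1 + 0.5302
phi = 1.530

1.530


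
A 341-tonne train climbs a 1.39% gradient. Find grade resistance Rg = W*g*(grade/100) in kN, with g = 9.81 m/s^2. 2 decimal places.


Rg = W * 9.81 * grade / 100
Rg = 341 * 9.81 * 1.39 / 100
Rg = 3345.21 * 0.0139
Rg = 46.50 kN

46.50


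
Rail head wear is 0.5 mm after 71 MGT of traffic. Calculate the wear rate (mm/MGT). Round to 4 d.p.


Wear rate = total wear / cumulative tonnage
Rate = 0.5 / 71
Rate = 0.0070 mm/MGT

0.0070


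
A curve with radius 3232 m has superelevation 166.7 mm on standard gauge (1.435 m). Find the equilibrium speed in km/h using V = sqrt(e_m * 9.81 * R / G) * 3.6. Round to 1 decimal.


Convert cant: e = 166.7 mm = 0.1667 m
V_ms = sqrt(0.1667 * 9.81 * 3232 / 1.435)
V_ms = sqrt(3683.189452) = 60.6893 m/s
V = 60.6893 * 3.6 = 218.5 km/h

218.5


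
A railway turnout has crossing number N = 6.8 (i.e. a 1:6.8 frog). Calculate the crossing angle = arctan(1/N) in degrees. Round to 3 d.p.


1/N = 1/6.8 = 0.147059
angle = arctan(0.147059) = 0.146012 rad
angle = 0.146012 * 180/pi = 8.366 degrees

8.366


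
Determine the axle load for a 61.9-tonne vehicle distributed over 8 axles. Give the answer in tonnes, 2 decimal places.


Load per axle = total weight / number of axles
Load = 61.9 / 8
Load = 7.74 tonnes

7.74


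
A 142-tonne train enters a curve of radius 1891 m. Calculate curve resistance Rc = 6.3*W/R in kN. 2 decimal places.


Rc = 6.3 * W / R
Rc = 6.3 * 142 / 1891
Rc = 894.6 / 1891
Rc = 0.47 kN

0.47


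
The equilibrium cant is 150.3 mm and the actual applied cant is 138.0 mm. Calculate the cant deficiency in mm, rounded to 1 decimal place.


Cant deficiency = equilibrium cant - actual cant
CD = 150.3 - 138.0
CD = 12.3 mm

12.3


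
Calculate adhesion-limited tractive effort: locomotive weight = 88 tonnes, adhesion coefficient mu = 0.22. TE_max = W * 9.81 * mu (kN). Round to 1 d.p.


TE_max = W * g * mu
TE_max = 88 * 9.81 * 0.22
TE_max = 863.28 * 0.22
TE_max = 189.9 kN

189.9


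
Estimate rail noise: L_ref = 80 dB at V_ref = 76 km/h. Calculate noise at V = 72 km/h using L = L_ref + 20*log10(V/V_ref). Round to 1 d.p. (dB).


V/V_ref = 72 / 76 = 0.947368
log10(0.947368) = -0.023481
20 * -0.023481 = -0.4696
L = 80 + -0.4696 = 79.5 dB

79.5


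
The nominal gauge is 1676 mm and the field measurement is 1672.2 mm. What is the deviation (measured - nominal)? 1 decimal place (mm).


Deviation = measured - nominal
Deviation = 1672.2 - 1676
Deviation = -3.8 mm

-3.8


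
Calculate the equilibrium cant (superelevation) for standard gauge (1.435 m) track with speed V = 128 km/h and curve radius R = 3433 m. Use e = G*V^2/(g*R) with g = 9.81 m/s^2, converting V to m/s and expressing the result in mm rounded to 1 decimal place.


Convert speed: V = 128 / 3.6 = 35.5556 m/s
Apply formula: e = 1.435 * 35.5556^2 / (9.81 * 3433)
e = 1.435 * 1264.1975 / 33677.73
e = 0.053867 m = 53.9 mm

53.9


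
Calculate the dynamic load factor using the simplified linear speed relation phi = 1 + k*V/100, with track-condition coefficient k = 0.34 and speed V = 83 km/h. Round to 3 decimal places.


phi = 1 + k * V / 100
phi = 1 + 0.34 * 83 / 100
phi = 1 + 0.2822
phi = 1.282

1.282


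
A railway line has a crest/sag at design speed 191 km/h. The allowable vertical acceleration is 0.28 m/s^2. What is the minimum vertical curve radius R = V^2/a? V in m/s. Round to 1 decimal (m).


Convert speed: V = 191 / 3.6 = 53.0556 m/s
V^2 = 2814.892 m^2/s^2
R_v = 2814.892 / 0.28
R_v = 10053.2 m

10053.2


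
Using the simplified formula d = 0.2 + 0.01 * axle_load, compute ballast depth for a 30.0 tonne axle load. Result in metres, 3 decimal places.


d = 0.2 + 0.01 * 30.0
d = 0.2 + 0.3
d = 0.500 m

0.500


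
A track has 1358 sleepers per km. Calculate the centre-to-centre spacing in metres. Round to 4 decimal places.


Spacing = 1000 m / number of sleepers
Spacing = 1000 / 1358
Spacing = 0.7364 m

0.7364


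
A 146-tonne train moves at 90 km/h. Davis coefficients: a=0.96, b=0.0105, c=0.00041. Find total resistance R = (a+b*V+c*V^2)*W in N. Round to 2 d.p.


b*V = 0.0105 * 90 = 0.945
c*V^2 = 0.00041 * 8100 = 3.321
R_per_t = 0.96 + 0.945 + 3.321 = 5.226 N/t
R_total = 5.226 * 146 = 763.00 N

763.00


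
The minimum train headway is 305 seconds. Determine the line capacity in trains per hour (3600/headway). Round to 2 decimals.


Capacity = 3600 / headway
Capacity = 3600 / 305
Capacity = 11.80 trains/hour

11.80


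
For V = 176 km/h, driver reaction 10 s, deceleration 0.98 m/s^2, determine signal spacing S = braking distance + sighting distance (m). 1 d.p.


V = 176 / 3.6 = 48.8889 m/s
Braking distance = 48.8889^2 / (2*0.98) = 1219.4507 m
Sighting distance = 48.8889 * 10 = 488.8889 m
S = 1219.4507 + 488.8889 = 1708.3 m

1708.3


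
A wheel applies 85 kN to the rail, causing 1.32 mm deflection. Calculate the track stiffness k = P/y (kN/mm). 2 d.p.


Track stiffness k = P / y
k = 85 / 1.32
k = 64.39 kN/mm

64.39


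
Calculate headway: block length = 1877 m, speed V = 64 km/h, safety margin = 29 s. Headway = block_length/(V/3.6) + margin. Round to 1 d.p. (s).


V = 64 / 3.6 = 17.7778 m/s
Block traversal time = 1877 / 17.7778 = 105.5812 s
Headway = 105.5812 + 29
Headway = 134.6 s

134.6


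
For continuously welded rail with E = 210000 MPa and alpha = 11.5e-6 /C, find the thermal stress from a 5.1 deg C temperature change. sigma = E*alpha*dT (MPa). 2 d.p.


sigma = E * alpha * dT
sigma = 210000 * 11.5e-6 * 5.1
sigma = 2.415 * 5.1
sigma = 12.32 MPa

12.32


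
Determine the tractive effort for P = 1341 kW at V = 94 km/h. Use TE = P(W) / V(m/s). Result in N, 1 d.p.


Convert: P = 1341 kW = 1341000 W
V = 94 / 3.6 = 26.1111 m/s
TE = 1341000 / 26.1111
TE = 51357.4 N

51357.4


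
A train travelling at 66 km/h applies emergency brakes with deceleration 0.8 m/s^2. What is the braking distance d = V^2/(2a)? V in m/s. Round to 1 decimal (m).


Convert speed: V = 66 / 3.6 = 18.3333 m/s
V^2 = 336.1111
d = 336.1111 / (2 * 0.8)
d = 336.1111 / 1.6
d = 210.1 m

210.1


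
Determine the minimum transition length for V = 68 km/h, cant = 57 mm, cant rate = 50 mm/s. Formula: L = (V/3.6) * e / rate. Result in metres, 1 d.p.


Convert speed: V = 68 / 3.6 = 18.8889 m/s
L = 18.8889 * 57 / 50
L = 1076.6667 / 50
L = 21.5 m

21.5


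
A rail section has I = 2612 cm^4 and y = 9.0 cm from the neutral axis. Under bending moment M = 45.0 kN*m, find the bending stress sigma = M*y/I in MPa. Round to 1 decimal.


Convert units:
M = 45.0 kN*m = 45000000 N*mm
y = 9.0 cm = 90 mm
I = 2612 cm^4 = 26120000 mm^4
sigma = 45000000 * 90 / 26120000
sigma = 155.1 MPa

155.1


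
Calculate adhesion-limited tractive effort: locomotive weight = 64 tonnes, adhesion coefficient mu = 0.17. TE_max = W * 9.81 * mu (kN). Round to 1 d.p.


TE_max = W * g * mu
TE_max = 64 * 9.81 * 0.17
TE_max = 627.84 * 0.17
TE_max = 106.7 kN

106.7


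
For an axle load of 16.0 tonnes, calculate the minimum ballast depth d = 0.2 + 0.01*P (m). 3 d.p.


d = 0.2 + 0.01 * 16.0
d = 0.2 + 0.16
d = 0.360 m

0.360


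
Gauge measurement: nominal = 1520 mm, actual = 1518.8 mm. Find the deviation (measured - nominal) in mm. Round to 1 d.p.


Deviation = measured - nominal
Deviation = 1518.8 - 1520
Deviation = -1.2 mm

-1.2


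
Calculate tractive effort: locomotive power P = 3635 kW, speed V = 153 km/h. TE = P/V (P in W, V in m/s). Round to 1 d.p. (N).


Convert: P = 3635 kW = 3635000 W
V = 153 / 3.6 = 42.5 m/s
TE = 3635000 / 42.5
TE = 85529.4 N

85529.4


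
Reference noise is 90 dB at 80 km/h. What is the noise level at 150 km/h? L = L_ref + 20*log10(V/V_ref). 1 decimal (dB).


V/V_ref = 150 / 80 = 1.875
log10(1.875) = 0.273001
20 * 0.273001 = 5.46
L = 90 + 5.46 = 95.5 dB

95.5


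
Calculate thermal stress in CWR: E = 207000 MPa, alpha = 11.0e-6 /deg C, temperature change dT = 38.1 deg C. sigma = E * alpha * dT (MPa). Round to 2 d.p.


sigma = E * alpha * dT
sigma = 207000 * 11.0e-6 * 38.1
sigma = 2.277 * 38.1
sigma = 86.75 MPa

86.75


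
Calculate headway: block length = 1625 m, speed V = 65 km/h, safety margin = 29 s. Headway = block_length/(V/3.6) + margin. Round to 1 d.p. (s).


V = 65 / 3.6 = 18.0556 m/s
Block traversal time = 1625 / 18.0556 = 90.0 s
Headway = 90.0 + 29
Headway = 119.0 s

119.0


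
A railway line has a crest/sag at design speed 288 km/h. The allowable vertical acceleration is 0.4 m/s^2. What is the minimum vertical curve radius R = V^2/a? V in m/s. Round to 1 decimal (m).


Convert speed: V = 288 / 3.6 = 80.0 m/s
V^2 = 6400.0 m^2/s^2
R_v = 6400.0 / 0.4
R_v = 16000.0 m

16000.0


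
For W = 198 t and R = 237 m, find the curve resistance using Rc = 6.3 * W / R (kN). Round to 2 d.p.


Rc = 6.3 * W / R
Rc = 6.3 * 198 / 237
Rc = 1247.4 / 237
Rc = 5.26 kN

5.26


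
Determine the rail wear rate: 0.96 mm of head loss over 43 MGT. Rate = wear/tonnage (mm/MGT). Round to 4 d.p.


Wear rate = total wear / cumulative tonnage
Rate = 0.96 / 43
Rate = 0.0223 mm/MGT

0.0223


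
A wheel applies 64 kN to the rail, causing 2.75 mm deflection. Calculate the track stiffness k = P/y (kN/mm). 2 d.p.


Track stiffness k = P / y
k = 64 / 2.75
k = 23.27 kN/mm

23.27


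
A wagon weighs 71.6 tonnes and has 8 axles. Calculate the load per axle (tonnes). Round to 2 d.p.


Load per axle = total weight / number of axles
Load = 71.6 / 8
Load = 8.95 tonnes

8.95


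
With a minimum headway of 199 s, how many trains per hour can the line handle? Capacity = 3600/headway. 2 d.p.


Capacity = 3600 / headway
Capacity = 3600 / 199
Capacity = 18.09 trains/hour

18.09


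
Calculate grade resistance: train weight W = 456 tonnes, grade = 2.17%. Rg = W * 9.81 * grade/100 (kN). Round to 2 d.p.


Rg = W * 9.81 * grade / 100
Rg = 456 * 9.81 * 2.17 / 100
Rg = 4473.36 * 0.0217
Rg = 97.07 kN

97.07


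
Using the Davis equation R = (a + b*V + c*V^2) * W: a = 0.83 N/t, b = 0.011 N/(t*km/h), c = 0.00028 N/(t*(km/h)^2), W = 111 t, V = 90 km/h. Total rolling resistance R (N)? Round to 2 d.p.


b*V = 0.011 * 90 = 0.99
c*V^2 = 0.00028 * 8100 = 2.268
R_per_t = 0.83 + 0.99 + 2.268 = 4.088 N/t
R_total = 4.088 * 111 = 453.77 N

453.77


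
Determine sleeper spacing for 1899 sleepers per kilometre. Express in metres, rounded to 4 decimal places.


Spacing = 1000 m / number of sleepers
Spacing = 1000 / 1899
Spacing = 0.5266 m

0.5266


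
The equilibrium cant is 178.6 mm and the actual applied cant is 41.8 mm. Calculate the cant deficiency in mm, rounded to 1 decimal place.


Cant deficiency = equilibrium cant - actual cant
CD = 178.6 - 41.8
CD = 136.8 mm

136.8


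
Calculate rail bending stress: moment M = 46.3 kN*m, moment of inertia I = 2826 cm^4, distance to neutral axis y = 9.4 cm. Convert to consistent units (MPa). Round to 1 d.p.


Convert units:
M = 46.3 kN*m = 46300000 N*mm
y = 9.4 cm = 94 mm
I = 2826 cm^4 = 28260000 mm^4
sigma = 46300000 * 94 / 28260000
sigma = 154.0 MPa

154.0


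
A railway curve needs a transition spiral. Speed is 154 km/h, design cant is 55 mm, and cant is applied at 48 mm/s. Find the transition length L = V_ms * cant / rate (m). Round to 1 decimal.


Convert speed: V = 154 / 3.6 = 42.7778 m/s
L = 42.7778 * 55 / 48
L = 2352.7778 / 48
L = 49.0 m

49.0


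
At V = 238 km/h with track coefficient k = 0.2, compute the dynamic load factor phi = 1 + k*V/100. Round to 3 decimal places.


phi = 1 + k * V / 100
phi = 1 + 0.2 * 238 / 100
phi = 1 + 0.476
phi = 1.476

1.476


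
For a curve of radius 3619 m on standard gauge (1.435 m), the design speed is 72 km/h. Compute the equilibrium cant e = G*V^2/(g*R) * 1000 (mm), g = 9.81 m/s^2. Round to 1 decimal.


Convert speed: V = 72 / 3.6 = 20.0 m/s
Apply formula: e = 1.435 * 20.0^2 / (9.81 * 3619)
e = 1.435 * 400.0 / 35502.39
e = 0.016168 m = 16.2 mm

16.2


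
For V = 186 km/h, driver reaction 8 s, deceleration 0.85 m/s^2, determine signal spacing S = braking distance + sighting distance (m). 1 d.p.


V = 186 / 3.6 = 51.6667 m/s
Braking distance = 51.6667^2 / (2*0.85) = 1570.2614 m
Sighting distance = 51.6667 * 8 = 413.3333 m
S = 1570.2614 + 413.3333 = 1983.6 m

1983.6


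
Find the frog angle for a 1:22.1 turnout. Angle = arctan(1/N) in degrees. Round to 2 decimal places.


1/N = 1/22.1 = 0.045249
angle = arctan(0.045249) = 0.045218 rad
angle = 0.045218 * 180/pi = 2.59 degrees

2.59


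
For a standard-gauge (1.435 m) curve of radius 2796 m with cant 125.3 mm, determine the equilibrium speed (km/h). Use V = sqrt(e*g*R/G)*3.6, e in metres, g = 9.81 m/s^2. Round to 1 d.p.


Convert cant: e = 125.3 mm = 0.1253 m
V_ms = sqrt(0.1253 * 9.81 * 2796 / 1.435)
V_ms = sqrt(2394.999044) = 48.9387 m/s
V = 48.9387 * 3.6 = 176.2 km/h

176.2


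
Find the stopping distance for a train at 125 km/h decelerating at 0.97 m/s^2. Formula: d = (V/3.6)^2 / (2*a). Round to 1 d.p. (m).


Convert speed: V = 125 / 3.6 = 34.7222 m/s
V^2 = 1205.6327
d = 1205.6327 / (2 * 0.97)
d = 1205.6327 / 1.94
d = 621.5 m

621.5


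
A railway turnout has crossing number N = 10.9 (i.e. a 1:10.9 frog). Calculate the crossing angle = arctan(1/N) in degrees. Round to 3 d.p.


1/N = 1/10.9 = 0.091743
angle = arctan(0.091743) = 0.091487 rad
angle = 0.091487 * 180/pi = 5.242 degrees

5.242


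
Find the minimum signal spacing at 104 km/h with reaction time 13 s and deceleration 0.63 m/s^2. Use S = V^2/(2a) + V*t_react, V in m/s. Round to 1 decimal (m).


V = 104 / 3.6 = 28.8889 m/s
Braking distance = 28.8889^2 / (2*0.63) = 662.3555 m
Sighting distance = 28.8889 * 13 = 375.5556 m
S = 662.3555 + 375.5556 = 1037.9 m

1037.9


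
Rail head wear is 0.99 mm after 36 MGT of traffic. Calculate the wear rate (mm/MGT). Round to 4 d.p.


Wear rate = total wear / cumulative tonnage
Rate = 0.99 / 36
Rate = 0.0275 mm/MGT

0.0275


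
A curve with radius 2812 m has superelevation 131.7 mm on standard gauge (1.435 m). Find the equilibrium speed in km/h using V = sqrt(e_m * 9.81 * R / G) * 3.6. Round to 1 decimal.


Convert cant: e = 131.7 mm = 0.1317 m
V_ms = sqrt(0.1317 * 9.81 * 2812 / 1.435)
V_ms = sqrt(2531.734721) = 50.3163 m/s
V = 50.3163 * 3.6 = 181.1 km/h

181.1


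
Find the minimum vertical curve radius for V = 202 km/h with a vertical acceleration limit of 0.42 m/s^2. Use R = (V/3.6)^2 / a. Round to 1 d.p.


Convert speed: V = 202 / 3.6 = 56.1111 m/s
V^2 = 3148.4568 m^2/s^2
R_v = 3148.4568 / 0.42
R_v = 7496.3 m

7496.3


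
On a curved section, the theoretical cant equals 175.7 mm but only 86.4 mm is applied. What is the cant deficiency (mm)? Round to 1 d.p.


Cant deficiency = equilibrium cant - actual cant
CD = 175.7 - 86.4
CD = 89.3 mm

89.3


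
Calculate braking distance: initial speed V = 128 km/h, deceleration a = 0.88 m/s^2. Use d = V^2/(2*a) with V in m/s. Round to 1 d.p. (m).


Convert speed: V = 128 / 3.6 = 35.5556 m/s
V^2 = 1264.1975
d = 1264.1975 / (2 * 0.88)
d = 1264.1975 / 1.76
d = 718.3 m

718.3


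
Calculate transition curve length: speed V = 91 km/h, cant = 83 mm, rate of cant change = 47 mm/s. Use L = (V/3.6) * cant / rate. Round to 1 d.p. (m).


Convert speed: V = 91 / 3.6 = 25.2778 m/s
L = 25.2778 * 83 / 47
L = 2098.0556 / 47
L = 44.6 m

44.6


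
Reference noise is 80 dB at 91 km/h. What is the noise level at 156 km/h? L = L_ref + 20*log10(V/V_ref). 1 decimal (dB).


V/V_ref = 156 / 91 = 1.714286
log10(1.714286) = 0.234083
20 * 0.234083 = 4.6817
L = 80 + 4.6817 = 84.7 dB

84.7


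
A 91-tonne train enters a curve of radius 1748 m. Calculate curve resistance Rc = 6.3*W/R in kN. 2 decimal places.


Rc = 6.3 * W / R
Rc = 6.3 * 91 / 1748
Rc = 573.3 / 1748
Rc = 0.33 kN

0.33


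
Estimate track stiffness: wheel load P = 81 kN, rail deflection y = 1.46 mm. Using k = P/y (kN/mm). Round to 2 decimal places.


Track stiffness k = P / y
k = 81 / 1.46
k = 55.48 kN/mm

55.48


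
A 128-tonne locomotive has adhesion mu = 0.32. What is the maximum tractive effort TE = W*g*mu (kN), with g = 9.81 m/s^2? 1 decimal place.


TE_max = W * g * mu
TE_max = 128 * 9.81 * 0.32
TE_max = 1255.68 * 0.32
TE_max = 401.8 kN

401.8


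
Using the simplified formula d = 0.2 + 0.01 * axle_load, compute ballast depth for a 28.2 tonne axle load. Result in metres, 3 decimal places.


d = 0.2 + 0.01 * 28.2
d = 0.2 + 0.282
d = 0.482 m

0.482


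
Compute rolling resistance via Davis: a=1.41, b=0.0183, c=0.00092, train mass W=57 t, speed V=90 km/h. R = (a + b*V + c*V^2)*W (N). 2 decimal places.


b*V = 0.0183 * 90 = 1.647
c*V^2 = 0.00092 * 8100 = 7.452
R_per_t = 1.41 + 1.647 + 7.452 = 10.509 N/t
R_total = 10.509 * 57 = 599.01 N

599.01


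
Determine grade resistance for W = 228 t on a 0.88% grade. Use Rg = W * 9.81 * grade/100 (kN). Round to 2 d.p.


Rg = W * 9.81 * grade / 100
Rg = 228 * 9.81 * 0.88 / 100
Rg = 2236.68 * 0.0088
Rg = 19.68 kN

19.68


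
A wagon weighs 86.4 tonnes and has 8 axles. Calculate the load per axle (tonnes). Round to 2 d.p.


Load per axle = total weight / number of axles
Load = 86.4 / 8
Load = 10.80 tonnes

10.80


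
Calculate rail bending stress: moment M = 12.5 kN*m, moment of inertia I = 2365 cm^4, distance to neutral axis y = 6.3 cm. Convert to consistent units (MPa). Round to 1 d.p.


Convert units:
M = 12.5 kN*m = 12500000 N*mm
y = 6.3 cm = 63 mm
I = 2365 cm^4 = 23650000 mm^4
sigma = 12500000 * 63 / 23650000
sigma = 33.3 MPa

33.3


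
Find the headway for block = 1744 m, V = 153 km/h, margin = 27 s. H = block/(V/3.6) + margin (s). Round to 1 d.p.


V = 153 / 3.6 = 42.5 m/s
Block traversal time = 1744 / 42.5 = 41.0353 s
Headway = 41.0353 + 27
Headway = 68.0 s

68.0
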